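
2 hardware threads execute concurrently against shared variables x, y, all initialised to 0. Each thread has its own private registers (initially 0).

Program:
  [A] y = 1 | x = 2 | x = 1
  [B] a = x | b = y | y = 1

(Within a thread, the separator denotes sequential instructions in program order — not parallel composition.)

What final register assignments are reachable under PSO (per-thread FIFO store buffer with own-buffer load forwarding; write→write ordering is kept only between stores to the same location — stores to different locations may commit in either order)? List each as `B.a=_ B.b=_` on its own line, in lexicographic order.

outcome vector order: (B.a,B.b)
|PSO outcomes| = 6

B.a=0 B.b=0
B.a=0 B.b=1
B.a=1 B.b=0
B.a=1 B.b=1
B.a=2 B.b=0
B.a=2 B.b=1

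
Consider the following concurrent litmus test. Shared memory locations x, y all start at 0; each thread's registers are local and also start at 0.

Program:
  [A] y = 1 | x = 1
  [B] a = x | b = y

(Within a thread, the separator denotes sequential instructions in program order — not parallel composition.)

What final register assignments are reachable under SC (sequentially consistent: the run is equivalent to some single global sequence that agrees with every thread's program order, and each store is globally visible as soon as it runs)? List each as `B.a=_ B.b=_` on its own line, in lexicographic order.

B.a=0 B.b=0
B.a=0 B.b=1
B.a=1 B.b=1

outcome vector order: (B.a,B.b)
|SC outcomes| = 3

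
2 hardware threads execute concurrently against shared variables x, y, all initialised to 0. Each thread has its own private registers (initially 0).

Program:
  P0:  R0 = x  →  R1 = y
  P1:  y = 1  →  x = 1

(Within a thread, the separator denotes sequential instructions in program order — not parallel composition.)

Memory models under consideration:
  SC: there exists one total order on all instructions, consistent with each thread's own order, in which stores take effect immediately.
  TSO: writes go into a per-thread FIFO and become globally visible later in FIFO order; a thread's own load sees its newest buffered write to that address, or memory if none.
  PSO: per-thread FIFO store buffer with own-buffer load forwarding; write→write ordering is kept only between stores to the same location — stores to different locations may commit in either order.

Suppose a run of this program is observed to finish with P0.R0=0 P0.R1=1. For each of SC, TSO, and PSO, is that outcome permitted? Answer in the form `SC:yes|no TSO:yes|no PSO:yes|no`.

outcome vector order: (P0.R0,P0.R1)
under SC → <0 0> <0 1> <1 1>
under TSO → <0 0> <0 1> <1 1>
under PSO → <0 0> <0 1> <1 0> <1 1>
target <0 1> ∈ {SC,TSO,PSO}

SC:yes TSO:yes PSO:yes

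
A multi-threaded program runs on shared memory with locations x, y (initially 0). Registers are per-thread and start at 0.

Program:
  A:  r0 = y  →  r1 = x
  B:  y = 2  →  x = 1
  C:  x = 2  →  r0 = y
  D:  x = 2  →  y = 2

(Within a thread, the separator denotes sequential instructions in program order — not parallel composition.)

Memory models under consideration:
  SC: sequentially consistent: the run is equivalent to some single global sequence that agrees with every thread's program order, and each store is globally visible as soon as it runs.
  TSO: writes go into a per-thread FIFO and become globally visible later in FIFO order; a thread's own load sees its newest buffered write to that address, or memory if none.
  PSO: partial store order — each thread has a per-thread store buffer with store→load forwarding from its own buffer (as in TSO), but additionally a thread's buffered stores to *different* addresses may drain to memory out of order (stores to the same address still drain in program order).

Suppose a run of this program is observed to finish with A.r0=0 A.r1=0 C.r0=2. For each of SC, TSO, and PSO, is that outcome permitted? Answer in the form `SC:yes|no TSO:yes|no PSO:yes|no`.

SC:yes TSO:yes PSO:yes

outcome vector order: (A.r0,A.r1,C.r0)
SC: 11 outcomes — {<0 0 0> <0 0 2> <0 1 0> <0 1 2> <0 2 0> <0 2 2> <2 0 2> <2 1 0> <2 1 2> <2 2 0> <2 2 2>}
TSO: 12 outcomes — {<0 0 0> <0 0 2> <0 1 0> <0 1 2> <0 2 0> <0 2 2> <2 0 0> <2 0 2> <2 1 0> <2 1 2> <2 2 0> <2 2 2>}
PSO: 12 outcomes — {<0 0 0> <0 0 2> <0 1 0> <0 1 2> <0 2 0> <0 2 2> <2 0 0> <2 0 2> <2 1 0> <2 1 2> <2 2 0> <2 2 2>}
target <0 0 2> ∈ {SC,TSO,PSO}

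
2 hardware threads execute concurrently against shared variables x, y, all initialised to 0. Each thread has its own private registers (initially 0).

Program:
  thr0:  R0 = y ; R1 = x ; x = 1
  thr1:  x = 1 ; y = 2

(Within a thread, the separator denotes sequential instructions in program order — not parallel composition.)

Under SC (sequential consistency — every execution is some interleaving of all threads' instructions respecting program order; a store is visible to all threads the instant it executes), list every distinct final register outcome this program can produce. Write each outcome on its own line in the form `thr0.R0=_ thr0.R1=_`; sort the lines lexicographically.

thr0.R0=0 thr0.R1=0
thr0.R0=0 thr0.R1=1
thr0.R0=2 thr0.R1=1

outcome vector order: (thr0.R0,thr0.R1)
|SC outcomes| = 3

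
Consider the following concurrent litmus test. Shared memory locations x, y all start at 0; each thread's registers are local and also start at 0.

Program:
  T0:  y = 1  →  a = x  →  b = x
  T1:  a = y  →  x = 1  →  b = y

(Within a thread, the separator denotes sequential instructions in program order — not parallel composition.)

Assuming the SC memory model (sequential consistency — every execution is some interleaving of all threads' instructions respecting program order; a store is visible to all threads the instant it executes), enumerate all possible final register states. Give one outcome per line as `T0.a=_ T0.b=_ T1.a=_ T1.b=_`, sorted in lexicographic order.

T0.a=0 T0.b=0 T1.a=0 T1.b=1
T0.a=0 T0.b=0 T1.a=1 T1.b=1
T0.a=0 T0.b=1 T1.a=0 T1.b=1
T0.a=0 T0.b=1 T1.a=1 T1.b=1
T0.a=1 T0.b=1 T1.a=0 T1.b=0
T0.a=1 T0.b=1 T1.a=0 T1.b=1
T0.a=1 T0.b=1 T1.a=1 T1.b=1

outcome vector order: (T0.a,T0.b,T1.a,T1.b)
|SC outcomes| = 7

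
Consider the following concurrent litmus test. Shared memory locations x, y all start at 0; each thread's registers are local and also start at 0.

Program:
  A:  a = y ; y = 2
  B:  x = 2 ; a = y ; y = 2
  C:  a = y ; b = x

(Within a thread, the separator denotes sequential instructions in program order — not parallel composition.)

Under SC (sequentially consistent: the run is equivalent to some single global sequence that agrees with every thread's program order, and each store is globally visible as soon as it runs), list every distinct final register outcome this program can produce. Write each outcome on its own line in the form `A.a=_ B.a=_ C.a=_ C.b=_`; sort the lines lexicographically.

outcome vector order: (A.a,B.a,C.a,C.b)
|SC outcomes| = 10

A.a=0 B.a=0 C.a=0 C.b=0
A.a=0 B.a=0 C.a=0 C.b=2
A.a=0 B.a=0 C.a=2 C.b=2
A.a=0 B.a=2 C.a=0 C.b=0
A.a=0 B.a=2 C.a=0 C.b=2
A.a=0 B.a=2 C.a=2 C.b=0
A.a=0 B.a=2 C.a=2 C.b=2
A.a=2 B.a=0 C.a=0 C.b=0
A.a=2 B.a=0 C.a=0 C.b=2
A.a=2 B.a=0 C.a=2 C.b=2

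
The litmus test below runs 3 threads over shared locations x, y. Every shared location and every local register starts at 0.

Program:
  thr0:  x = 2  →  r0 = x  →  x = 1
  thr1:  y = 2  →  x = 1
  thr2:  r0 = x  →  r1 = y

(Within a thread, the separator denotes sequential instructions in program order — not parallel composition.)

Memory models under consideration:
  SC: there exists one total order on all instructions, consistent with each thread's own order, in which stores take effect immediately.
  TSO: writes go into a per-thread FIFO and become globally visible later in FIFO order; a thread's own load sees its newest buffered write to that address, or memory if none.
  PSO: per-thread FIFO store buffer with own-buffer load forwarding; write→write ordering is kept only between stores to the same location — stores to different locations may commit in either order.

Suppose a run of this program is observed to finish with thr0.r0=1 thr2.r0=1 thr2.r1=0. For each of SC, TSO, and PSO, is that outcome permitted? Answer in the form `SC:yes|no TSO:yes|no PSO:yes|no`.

SC:no TSO:no PSO:yes

outcome vector order: (thr0.r0,thr2.r0,thr2.r1)
SC: 11 outcomes — {1/0/0, 1/0/2, 1/1/2, 1/2/0, 1/2/2, 2/0/0, 2/0/2, 2/1/0, 2/1/2, 2/2/0, 2/2/2}
TSO: 11 outcomes — {1/0/0, 1/0/2, 1/1/2, 1/2/0, 1/2/2, 2/0/0, 2/0/2, 2/1/0, 2/1/2, 2/2/0, 2/2/2}
PSO: 12 outcomes — {1/0/0, 1/0/2, 1/1/0, 1/1/2, 1/2/0, 1/2/2, 2/0/0, 2/0/2, 2/1/0, 2/1/2, 2/2/0, 2/2/2}
target 1/1/0 ∈ {PSO}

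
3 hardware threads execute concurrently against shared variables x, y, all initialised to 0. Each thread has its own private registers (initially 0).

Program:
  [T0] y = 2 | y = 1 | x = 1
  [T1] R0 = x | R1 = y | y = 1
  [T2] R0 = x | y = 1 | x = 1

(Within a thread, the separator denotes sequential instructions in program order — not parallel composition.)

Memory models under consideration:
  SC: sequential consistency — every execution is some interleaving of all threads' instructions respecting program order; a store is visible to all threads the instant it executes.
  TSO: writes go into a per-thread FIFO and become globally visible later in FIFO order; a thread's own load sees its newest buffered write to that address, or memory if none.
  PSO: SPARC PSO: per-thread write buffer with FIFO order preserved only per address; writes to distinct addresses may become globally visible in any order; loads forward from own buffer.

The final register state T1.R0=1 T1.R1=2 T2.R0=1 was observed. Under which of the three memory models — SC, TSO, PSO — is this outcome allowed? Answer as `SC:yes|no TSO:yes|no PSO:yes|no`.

SC:no TSO:no PSO:yes

outcome vector order: (T1.R0,T1.R1,T2.R0)
SC (9): <0 0 0>, <0 0 1>, <0 1 0>, <0 1 1>, <0 2 0>, <0 2 1>, <1 1 0>, <1 1 1>, <1 2 0>
TSO (9): <0 0 0>, <0 0 1>, <0 1 0>, <0 1 1>, <0 2 0>, <0 2 1>, <1 1 0>, <1 1 1>, <1 2 0>
PSO (12): <0 0 0>, <0 0 1>, <0 1 0>, <0 1 1>, <0 2 0>, <0 2 1>, <1 0 0>, <1 0 1>, <1 1 0>, <1 1 1>, <1 2 0>, <1 2 1>
target <1 2 1> ∈ {PSO}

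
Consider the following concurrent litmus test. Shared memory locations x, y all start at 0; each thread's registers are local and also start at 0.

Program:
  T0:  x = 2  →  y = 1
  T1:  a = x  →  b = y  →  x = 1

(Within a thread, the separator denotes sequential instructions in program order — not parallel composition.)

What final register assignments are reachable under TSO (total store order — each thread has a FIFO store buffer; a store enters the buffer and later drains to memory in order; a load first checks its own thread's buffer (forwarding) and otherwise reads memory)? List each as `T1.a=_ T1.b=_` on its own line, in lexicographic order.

outcome vector order: (T1.a,T1.b)
|TSO outcomes| = 4

T1.a=0 T1.b=0
T1.a=0 T1.b=1
T1.a=2 T1.b=0
T1.a=2 T1.b=1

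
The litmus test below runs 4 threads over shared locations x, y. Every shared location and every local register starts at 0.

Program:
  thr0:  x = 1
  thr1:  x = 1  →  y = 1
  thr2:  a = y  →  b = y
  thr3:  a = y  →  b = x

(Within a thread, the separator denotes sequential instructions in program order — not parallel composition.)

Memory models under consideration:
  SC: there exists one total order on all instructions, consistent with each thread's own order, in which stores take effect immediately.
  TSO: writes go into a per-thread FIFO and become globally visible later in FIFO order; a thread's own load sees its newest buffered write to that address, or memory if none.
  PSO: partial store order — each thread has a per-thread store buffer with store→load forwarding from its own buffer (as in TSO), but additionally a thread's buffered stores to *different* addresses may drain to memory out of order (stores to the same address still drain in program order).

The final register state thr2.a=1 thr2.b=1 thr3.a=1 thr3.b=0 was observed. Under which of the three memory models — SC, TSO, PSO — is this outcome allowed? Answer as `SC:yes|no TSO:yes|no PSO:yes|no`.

outcome vector order: (thr2.a,thr2.b,thr3.a,thr3.b)
[SC] allowed = {(0,0,0,0); (0,0,0,1); (0,0,1,1); (0,1,0,0); (0,1,0,1); (0,1,1,1); (1,1,0,0); (1,1,0,1); (1,1,1,1)}
[TSO] allowed = {(0,0,0,0); (0,0,0,1); (0,0,1,1); (0,1,0,0); (0,1,0,1); (0,1,1,1); (1,1,0,0); (1,1,0,1); (1,1,1,1)}
[PSO] allowed = {(0,0,0,0); (0,0,0,1); (0,0,1,0); (0,0,1,1); (0,1,0,0); (0,1,0,1); (0,1,1,0); (0,1,1,1); (1,1,0,0); (1,1,0,1); (1,1,1,0); (1,1,1,1)}
target (1,1,1,0) ∈ {PSO}

SC:no TSO:no PSO:yes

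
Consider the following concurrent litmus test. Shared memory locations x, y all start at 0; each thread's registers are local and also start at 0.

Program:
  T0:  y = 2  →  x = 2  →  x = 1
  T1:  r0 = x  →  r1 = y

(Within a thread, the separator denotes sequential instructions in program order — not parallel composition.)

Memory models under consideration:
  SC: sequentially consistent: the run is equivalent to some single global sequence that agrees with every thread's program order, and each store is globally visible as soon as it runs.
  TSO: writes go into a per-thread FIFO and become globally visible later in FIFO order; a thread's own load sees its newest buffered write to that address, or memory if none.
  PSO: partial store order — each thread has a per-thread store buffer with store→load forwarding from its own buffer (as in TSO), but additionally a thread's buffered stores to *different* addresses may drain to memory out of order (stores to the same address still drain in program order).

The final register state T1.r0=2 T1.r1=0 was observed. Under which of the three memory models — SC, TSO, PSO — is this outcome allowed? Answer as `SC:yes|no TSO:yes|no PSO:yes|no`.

SC:no TSO:no PSO:yes

outcome vector order: (T1.r0,T1.r1)
[SC] allowed = {(0,0), (0,2), (1,2), (2,2)}
[TSO] allowed = {(0,0), (0,2), (1,2), (2,2)}
[PSO] allowed = {(0,0), (0,2), (1,0), (1,2), (2,0), (2,2)}
target (2,0) ∈ {PSO}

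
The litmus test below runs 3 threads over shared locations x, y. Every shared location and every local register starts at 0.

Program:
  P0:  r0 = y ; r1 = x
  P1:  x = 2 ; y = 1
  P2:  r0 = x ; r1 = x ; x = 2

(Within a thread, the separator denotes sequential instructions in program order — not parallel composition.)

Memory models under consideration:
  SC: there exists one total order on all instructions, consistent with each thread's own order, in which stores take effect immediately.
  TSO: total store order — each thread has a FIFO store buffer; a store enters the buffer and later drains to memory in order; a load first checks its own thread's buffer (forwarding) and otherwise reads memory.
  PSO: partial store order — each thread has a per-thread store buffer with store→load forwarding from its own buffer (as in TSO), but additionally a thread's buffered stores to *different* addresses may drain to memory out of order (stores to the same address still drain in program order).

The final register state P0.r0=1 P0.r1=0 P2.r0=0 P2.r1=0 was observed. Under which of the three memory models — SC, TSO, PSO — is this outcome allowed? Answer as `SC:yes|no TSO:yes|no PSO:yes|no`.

SC:no TSO:no PSO:yes

outcome vector order: (P0.r0,P0.r1,P2.r0,P2.r1)
under SC → (0,0,0,0); (0,0,0,2); (0,0,2,2); (0,2,0,0); (0,2,0,2); (0,2,2,2); (1,2,0,0); (1,2,0,2); (1,2,2,2)
under TSO → (0,0,0,0); (0,0,0,2); (0,0,2,2); (0,2,0,0); (0,2,0,2); (0,2,2,2); (1,2,0,0); (1,2,0,2); (1,2,2,2)
under PSO → (0,0,0,0); (0,0,0,2); (0,0,2,2); (0,2,0,0); (0,2,0,2); (0,2,2,2); (1,0,0,0); (1,0,0,2); (1,0,2,2); (1,2,0,0); (1,2,0,2); (1,2,2,2)
target (1,0,0,0) ∈ {PSO}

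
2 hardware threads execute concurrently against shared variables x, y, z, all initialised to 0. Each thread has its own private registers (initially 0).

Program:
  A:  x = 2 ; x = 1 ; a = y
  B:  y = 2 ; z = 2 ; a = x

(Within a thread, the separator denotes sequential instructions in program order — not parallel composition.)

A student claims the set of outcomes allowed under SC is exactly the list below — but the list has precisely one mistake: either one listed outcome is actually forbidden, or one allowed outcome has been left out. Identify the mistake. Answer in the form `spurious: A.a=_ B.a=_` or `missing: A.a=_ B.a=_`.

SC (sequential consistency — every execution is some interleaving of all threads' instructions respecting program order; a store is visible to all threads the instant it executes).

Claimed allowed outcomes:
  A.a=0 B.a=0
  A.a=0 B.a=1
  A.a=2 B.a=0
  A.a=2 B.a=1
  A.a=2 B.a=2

spurious: A.a=0 B.a=0

outcome vector order: (A.a,B.a)
SC (4): (0,1) (2,0) (2,1) (2,2)
claimed∖SC = {(0,0)}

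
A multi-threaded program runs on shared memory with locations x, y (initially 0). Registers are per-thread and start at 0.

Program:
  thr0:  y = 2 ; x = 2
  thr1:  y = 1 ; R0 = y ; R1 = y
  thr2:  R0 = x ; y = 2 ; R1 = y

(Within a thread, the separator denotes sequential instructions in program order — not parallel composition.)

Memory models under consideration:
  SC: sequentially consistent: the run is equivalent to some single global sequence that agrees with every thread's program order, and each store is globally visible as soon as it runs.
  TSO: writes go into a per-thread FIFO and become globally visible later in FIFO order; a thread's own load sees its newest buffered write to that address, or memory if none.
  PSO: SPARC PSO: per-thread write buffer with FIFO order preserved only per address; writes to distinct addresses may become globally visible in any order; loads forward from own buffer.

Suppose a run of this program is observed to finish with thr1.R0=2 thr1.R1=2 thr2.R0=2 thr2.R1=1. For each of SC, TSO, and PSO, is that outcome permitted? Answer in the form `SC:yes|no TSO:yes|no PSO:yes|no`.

SC:no TSO:no PSO:yes

outcome vector order: (thr1.R0,thr1.R1,thr2.R0,thr2.R1)
SC: 10 outcomes — {1/1/0/1 1/1/0/2 1/1/2/1 1/1/2/2 1/2/0/1 1/2/0/2 1/2/2/2 2/2/0/1 2/2/0/2 2/2/2/2}
TSO: 10 outcomes — {1/1/0/1 1/1/0/2 1/1/2/1 1/1/2/2 1/2/0/1 1/2/0/2 1/2/2/2 2/2/0/1 2/2/0/2 2/2/2/2}
PSO: 12 outcomes — {1/1/0/1 1/1/0/2 1/1/2/1 1/1/2/2 1/2/0/1 1/2/0/2 1/2/2/1 1/2/2/2 2/2/0/1 2/2/0/2 2/2/2/1 2/2/2/2}
target 2/2/2/1 ∈ {PSO}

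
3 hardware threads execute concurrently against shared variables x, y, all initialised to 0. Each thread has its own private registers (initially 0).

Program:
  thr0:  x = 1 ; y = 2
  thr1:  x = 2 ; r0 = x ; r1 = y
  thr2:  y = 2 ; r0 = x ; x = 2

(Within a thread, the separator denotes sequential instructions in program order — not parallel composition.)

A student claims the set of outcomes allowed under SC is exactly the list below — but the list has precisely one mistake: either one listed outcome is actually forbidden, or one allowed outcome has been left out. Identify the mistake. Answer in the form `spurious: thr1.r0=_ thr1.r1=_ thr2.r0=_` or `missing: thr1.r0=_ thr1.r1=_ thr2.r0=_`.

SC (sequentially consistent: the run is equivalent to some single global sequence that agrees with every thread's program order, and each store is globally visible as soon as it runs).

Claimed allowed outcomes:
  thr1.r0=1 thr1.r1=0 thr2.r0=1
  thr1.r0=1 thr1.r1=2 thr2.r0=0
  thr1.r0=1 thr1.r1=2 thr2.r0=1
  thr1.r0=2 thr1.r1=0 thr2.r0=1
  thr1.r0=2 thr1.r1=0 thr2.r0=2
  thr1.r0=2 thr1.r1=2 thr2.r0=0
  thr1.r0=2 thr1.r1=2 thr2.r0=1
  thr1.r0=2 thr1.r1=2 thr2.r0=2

missing: thr1.r0=1 thr1.r1=2 thr2.r0=2

outcome vector order: (thr1.r0,thr1.r1,thr2.r0)
SC: 9 outcomes — {(1,0,1), (1,2,0), (1,2,1), (1,2,2), (2,0,1), (2,0,2), (2,2,0), (2,2,1), (2,2,2)}
SC∖claimed = {(1,2,2)}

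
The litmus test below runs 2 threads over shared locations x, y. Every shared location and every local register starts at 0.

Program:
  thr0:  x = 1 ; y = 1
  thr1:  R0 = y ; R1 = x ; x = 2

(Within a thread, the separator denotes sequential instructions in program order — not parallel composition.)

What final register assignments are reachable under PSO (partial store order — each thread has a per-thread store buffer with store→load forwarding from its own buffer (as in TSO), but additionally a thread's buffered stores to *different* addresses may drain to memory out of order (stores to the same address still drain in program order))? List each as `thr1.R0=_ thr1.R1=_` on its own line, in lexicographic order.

outcome vector order: (thr1.R0,thr1.R1)
|PSO outcomes| = 4

thr1.R0=0 thr1.R1=0
thr1.R0=0 thr1.R1=1
thr1.R0=1 thr1.R1=0
thr1.R0=1 thr1.R1=1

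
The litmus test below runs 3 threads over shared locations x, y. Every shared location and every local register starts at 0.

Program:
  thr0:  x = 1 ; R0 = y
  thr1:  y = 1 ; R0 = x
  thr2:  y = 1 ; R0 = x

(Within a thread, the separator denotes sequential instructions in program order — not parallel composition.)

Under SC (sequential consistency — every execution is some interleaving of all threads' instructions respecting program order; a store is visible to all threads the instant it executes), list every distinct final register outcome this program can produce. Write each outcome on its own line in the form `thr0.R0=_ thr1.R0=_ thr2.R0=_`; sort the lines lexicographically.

thr0.R0=0 thr1.R0=1 thr2.R0=1
thr0.R0=1 thr1.R0=0 thr2.R0=0
thr0.R0=1 thr1.R0=0 thr2.R0=1
thr0.R0=1 thr1.R0=1 thr2.R0=0
thr0.R0=1 thr1.R0=1 thr2.R0=1

outcome vector order: (thr0.R0,thr1.R0,thr2.R0)
|SC outcomes| = 5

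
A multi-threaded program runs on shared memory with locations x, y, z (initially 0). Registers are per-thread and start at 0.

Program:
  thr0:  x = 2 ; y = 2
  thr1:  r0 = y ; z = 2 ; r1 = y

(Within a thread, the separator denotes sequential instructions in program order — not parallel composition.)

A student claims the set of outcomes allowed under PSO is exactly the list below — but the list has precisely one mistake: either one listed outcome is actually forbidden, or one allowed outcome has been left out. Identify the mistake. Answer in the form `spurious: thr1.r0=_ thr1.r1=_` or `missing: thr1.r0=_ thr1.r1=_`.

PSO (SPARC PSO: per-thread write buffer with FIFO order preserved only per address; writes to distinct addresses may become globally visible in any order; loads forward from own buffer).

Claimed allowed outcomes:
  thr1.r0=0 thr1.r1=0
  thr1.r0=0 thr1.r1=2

outcome vector order: (thr1.r0,thr1.r1)
under PSO → 00; 02; 22
PSO∖claimed = {22}

missing: thr1.r0=2 thr1.r1=2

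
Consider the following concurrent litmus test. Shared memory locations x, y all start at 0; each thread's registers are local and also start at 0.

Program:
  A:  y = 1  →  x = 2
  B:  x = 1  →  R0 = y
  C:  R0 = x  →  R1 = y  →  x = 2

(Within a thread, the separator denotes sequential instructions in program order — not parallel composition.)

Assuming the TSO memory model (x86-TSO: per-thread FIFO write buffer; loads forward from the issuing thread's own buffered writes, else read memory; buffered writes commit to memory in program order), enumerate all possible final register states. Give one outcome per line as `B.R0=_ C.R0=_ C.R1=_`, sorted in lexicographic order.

B.R0=0 C.R0=0 C.R1=0
B.R0=0 C.R0=0 C.R1=1
B.R0=0 C.R0=1 C.R1=0
B.R0=0 C.R0=1 C.R1=1
B.R0=0 C.R0=2 C.R1=1
B.R0=1 C.R0=0 C.R1=0
B.R0=1 C.R0=0 C.R1=1
B.R0=1 C.R0=1 C.R1=0
B.R0=1 C.R0=1 C.R1=1
B.R0=1 C.R0=2 C.R1=1

outcome vector order: (B.R0,C.R0,C.R1)
|TSO outcomes| = 10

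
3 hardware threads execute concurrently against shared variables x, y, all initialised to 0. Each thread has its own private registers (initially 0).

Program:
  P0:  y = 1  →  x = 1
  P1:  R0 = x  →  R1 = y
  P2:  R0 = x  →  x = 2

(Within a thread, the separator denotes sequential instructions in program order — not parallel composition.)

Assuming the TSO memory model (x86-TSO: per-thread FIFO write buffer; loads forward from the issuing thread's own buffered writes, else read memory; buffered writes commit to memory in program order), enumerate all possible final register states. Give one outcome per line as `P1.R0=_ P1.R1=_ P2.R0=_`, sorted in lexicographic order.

P1.R0=0 P1.R1=0 P2.R0=0
P1.R0=0 P1.R1=0 P2.R0=1
P1.R0=0 P1.R1=1 P2.R0=0
P1.R0=0 P1.R1=1 P2.R0=1
P1.R0=1 P1.R1=1 P2.R0=0
P1.R0=1 P1.R1=1 P2.R0=1
P1.R0=2 P1.R1=0 P2.R0=0
P1.R0=2 P1.R1=1 P2.R0=0
P1.R0=2 P1.R1=1 P2.R0=1

outcome vector order: (P1.R0,P1.R1,P2.R0)
|TSO outcomes| = 9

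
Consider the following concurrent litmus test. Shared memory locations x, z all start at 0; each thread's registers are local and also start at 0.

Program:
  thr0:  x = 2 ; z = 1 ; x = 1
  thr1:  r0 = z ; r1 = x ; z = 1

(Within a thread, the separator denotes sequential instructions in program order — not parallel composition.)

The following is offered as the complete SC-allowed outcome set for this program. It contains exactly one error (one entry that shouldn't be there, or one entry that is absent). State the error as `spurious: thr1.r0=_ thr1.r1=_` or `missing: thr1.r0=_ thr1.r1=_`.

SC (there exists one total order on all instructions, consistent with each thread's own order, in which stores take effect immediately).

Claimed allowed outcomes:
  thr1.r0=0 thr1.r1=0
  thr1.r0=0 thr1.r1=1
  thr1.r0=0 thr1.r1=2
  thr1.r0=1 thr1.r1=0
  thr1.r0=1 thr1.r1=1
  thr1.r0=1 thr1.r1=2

spurious: thr1.r0=1 thr1.r1=0

outcome vector order: (thr1.r0,thr1.r1)
SC (5): 00 01 02 11 12
claimed∖SC = {10}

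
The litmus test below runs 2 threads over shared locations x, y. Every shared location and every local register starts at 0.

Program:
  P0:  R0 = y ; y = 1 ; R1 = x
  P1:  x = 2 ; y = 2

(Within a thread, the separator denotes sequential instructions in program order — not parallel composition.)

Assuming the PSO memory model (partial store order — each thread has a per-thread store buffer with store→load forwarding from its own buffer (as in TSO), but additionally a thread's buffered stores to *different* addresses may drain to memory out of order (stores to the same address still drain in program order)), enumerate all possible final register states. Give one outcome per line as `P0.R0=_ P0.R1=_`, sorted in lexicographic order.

outcome vector order: (P0.R0,P0.R1)
|PSO outcomes| = 4

P0.R0=0 P0.R1=0
P0.R0=0 P0.R1=2
P0.R0=2 P0.R1=0
P0.R0=2 P0.R1=2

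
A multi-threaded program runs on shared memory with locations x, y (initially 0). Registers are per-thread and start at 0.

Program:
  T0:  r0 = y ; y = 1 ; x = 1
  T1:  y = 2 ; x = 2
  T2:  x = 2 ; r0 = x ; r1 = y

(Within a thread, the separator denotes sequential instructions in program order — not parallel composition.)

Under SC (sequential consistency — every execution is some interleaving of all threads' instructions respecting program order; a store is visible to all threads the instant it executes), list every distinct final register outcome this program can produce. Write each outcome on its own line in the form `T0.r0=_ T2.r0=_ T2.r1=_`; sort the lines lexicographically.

outcome vector order: (T0.r0,T2.r0,T2.r1)
|SC outcomes| = 9

T0.r0=0 T2.r0=1 T2.r1=1
T0.r0=0 T2.r0=1 T2.r1=2
T0.r0=0 T2.r0=2 T2.r1=0
T0.r0=0 T2.r0=2 T2.r1=1
T0.r0=0 T2.r0=2 T2.r1=2
T0.r0=2 T2.r0=1 T2.r1=1
T0.r0=2 T2.r0=2 T2.r1=0
T0.r0=2 T2.r0=2 T2.r1=1
T0.r0=2 T2.r0=2 T2.r1=2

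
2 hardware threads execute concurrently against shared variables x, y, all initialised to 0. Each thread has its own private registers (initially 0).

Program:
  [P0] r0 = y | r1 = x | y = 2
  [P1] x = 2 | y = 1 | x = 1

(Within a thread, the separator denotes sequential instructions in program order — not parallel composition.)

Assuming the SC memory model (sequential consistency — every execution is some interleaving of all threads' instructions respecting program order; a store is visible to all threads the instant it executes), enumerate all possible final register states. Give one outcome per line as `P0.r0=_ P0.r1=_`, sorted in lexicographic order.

P0.r0=0 P0.r1=0
P0.r0=0 P0.r1=1
P0.r0=0 P0.r1=2
P0.r0=1 P0.r1=1
P0.r0=1 P0.r1=2

outcome vector order: (P0.r0,P0.r1)
|SC outcomes| = 5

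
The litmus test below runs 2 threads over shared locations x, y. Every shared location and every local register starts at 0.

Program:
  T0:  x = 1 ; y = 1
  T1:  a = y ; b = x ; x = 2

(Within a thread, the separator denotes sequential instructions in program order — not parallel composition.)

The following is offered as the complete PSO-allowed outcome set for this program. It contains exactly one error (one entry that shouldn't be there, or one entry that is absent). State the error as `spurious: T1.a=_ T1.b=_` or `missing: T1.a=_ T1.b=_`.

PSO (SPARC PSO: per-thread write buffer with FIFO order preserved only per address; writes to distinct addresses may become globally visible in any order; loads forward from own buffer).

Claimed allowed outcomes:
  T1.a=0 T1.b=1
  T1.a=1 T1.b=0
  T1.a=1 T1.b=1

missing: T1.a=0 T1.b=0

outcome vector order: (T1.a,T1.b)
PSO (4): (0,0), (0,1), (1,0), (1,1)
PSO∖claimed = {(0,0)}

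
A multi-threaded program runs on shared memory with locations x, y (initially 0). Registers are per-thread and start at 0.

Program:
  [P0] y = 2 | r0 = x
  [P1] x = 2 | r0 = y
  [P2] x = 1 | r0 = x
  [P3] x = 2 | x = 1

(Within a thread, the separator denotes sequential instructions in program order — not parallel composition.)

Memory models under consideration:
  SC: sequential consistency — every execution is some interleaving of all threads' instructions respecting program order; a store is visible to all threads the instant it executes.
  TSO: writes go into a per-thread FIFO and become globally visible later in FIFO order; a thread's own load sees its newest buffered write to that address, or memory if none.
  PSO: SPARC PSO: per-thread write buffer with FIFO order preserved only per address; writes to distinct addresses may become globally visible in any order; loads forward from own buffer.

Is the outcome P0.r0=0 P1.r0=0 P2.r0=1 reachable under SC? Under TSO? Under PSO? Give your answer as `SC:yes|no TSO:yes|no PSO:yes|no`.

outcome vector order: (P0.r0,P1.r0,P2.r0)
SC (10): 0/2/1; 0/2/2; 1/0/1; 1/0/2; 1/2/1; 1/2/2; 2/0/1; 2/0/2; 2/2/1; 2/2/2
TSO (12): 0/0/1; 0/0/2; 0/2/1; 0/2/2; 1/0/1; 1/0/2; 1/2/1; 1/2/2; 2/0/1; 2/0/2; 2/2/1; 2/2/2
PSO (12): 0/0/1; 0/0/2; 0/2/1; 0/2/2; 1/0/1; 1/0/2; 1/2/1; 1/2/2; 2/0/1; 2/0/2; 2/2/1; 2/2/2
target 0/0/1 ∈ {TSO,PSO}

SC:no TSO:yes PSO:yes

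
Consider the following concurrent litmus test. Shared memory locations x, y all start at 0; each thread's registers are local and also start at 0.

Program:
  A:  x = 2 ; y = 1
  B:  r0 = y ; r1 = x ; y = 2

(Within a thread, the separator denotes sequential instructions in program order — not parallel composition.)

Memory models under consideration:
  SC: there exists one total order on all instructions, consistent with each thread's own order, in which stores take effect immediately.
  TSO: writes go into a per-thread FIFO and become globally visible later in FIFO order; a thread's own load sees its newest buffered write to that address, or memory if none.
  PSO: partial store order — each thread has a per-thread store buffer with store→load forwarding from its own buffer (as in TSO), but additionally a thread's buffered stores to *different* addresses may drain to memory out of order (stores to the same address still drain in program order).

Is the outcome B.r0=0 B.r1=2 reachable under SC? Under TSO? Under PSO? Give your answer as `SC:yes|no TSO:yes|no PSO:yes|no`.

SC:yes TSO:yes PSO:yes

outcome vector order: (B.r0,B.r1)
[SC] allowed = {<0 0>, <0 2>, <1 2>}
[TSO] allowed = {<0 0>, <0 2>, <1 2>}
[PSO] allowed = {<0 0>, <0 2>, <1 0>, <1 2>}
target <0 2> ∈ {SC,TSO,PSO}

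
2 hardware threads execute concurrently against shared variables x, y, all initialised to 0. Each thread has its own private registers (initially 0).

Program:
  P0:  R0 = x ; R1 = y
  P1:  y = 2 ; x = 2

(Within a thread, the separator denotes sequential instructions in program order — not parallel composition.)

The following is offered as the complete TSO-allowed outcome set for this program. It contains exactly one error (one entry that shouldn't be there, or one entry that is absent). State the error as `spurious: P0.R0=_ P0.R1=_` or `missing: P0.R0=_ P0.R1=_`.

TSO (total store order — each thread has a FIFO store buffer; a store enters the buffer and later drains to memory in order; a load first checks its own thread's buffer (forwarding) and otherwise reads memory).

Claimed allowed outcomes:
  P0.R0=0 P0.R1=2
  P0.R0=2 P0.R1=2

missing: P0.R0=0 P0.R1=0

outcome vector order: (P0.R0,P0.R1)
[TSO] allowed = {0/0, 0/2, 2/2}
TSO∖claimed = {0/0}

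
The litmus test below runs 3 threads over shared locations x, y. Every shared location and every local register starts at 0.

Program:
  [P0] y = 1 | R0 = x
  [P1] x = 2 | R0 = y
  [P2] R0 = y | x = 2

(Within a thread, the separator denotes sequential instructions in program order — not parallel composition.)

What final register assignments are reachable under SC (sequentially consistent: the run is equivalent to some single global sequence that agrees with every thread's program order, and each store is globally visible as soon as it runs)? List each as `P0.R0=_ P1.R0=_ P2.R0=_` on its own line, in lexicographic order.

outcome vector order: (P0.R0,P1.R0,P2.R0)
|SC outcomes| = 6

P0.R0=0 P1.R0=1 P2.R0=0
P0.R0=0 P1.R0=1 P2.R0=1
P0.R0=2 P1.R0=0 P2.R0=0
P0.R0=2 P1.R0=0 P2.R0=1
P0.R0=2 P1.R0=1 P2.R0=0
P0.R0=2 P1.R0=1 P2.R0=1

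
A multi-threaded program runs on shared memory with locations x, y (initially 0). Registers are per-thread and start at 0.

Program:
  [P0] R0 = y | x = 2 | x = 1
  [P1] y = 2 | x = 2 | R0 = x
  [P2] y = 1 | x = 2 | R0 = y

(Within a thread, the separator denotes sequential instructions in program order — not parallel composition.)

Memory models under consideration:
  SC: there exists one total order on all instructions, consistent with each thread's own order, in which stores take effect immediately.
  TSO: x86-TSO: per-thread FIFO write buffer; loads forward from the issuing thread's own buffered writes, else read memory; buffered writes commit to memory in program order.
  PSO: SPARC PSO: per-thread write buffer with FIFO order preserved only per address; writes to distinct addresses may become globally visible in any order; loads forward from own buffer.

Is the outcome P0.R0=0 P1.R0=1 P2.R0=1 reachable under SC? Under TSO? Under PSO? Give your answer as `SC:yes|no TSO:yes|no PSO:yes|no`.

SC:yes TSO:yes PSO:yes

outcome vector order: (P0.R0,P1.R0,P2.R0)
SC: 12 outcomes — {(0,1,1) (0,1,2) (0,2,1) (0,2,2) (1,1,1) (1,1,2) (1,2,1) (1,2,2) (2,1,1) (2,1,2) (2,2,1) (2,2,2)}
TSO: 12 outcomes — {(0,1,1) (0,1,2) (0,2,1) (0,2,2) (1,1,1) (1,1,2) (1,2,1) (1,2,2) (2,1,1) (2,1,2) (2,2,1) (2,2,2)}
PSO: 12 outcomes — {(0,1,1) (0,1,2) (0,2,1) (0,2,2) (1,1,1) (1,1,2) (1,2,1) (1,2,2) (2,1,1) (2,1,2) (2,2,1) (2,2,2)}
target (0,1,1) ∈ {SC,TSO,PSO}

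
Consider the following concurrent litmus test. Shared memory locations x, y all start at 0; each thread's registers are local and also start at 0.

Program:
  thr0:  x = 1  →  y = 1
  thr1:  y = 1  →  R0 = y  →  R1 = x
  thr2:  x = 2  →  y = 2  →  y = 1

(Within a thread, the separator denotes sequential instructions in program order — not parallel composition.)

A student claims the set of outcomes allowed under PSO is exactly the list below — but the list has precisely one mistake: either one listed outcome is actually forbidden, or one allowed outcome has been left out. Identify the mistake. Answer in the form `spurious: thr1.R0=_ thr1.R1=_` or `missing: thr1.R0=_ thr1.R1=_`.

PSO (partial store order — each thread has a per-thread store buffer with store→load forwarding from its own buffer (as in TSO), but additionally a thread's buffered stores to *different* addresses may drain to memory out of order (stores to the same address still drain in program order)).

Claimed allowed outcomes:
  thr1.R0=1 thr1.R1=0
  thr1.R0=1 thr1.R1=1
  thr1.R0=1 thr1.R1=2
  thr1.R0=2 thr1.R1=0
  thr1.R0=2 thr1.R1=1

outcome vector order: (thr1.R0,thr1.R1)
PSO (6): <1 0> <1 1> <1 2> <2 0> <2 1> <2 2>
PSO∖claimed = {<2 2>}

missing: thr1.R0=2 thr1.R1=2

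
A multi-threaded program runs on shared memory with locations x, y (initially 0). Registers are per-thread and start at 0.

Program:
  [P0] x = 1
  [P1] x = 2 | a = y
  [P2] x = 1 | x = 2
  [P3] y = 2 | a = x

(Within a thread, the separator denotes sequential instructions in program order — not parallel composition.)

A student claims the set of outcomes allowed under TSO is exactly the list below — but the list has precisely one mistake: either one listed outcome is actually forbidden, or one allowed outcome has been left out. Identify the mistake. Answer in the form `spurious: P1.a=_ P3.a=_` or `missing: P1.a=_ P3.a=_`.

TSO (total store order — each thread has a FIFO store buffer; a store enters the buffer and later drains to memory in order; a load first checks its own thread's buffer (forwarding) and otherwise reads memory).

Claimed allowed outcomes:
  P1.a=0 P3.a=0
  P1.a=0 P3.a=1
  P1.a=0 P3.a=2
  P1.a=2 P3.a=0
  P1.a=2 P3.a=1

missing: P1.a=2 P3.a=2

outcome vector order: (P1.a,P3.a)
under TSO → <0 0>; <0 1>; <0 2>; <2 0>; <2 1>; <2 2>
TSO∖claimed = {<2 2>}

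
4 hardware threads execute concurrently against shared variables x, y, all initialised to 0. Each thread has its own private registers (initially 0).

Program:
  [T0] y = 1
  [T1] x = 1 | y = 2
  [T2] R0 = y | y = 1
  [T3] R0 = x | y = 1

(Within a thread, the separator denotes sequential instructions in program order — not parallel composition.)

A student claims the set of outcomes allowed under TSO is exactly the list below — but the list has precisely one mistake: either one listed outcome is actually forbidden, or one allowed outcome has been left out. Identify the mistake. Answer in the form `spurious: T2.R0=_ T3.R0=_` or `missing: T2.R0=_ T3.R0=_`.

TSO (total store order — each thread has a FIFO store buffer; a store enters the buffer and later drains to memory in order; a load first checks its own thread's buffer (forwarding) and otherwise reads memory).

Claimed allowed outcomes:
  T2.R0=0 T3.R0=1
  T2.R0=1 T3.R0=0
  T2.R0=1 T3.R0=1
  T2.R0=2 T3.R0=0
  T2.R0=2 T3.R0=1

outcome vector order: (T2.R0,T3.R0)
under TSO → 0/0 0/1 1/0 1/1 2/0 2/1
TSO∖claimed = {0/0}

missing: T2.R0=0 T3.R0=0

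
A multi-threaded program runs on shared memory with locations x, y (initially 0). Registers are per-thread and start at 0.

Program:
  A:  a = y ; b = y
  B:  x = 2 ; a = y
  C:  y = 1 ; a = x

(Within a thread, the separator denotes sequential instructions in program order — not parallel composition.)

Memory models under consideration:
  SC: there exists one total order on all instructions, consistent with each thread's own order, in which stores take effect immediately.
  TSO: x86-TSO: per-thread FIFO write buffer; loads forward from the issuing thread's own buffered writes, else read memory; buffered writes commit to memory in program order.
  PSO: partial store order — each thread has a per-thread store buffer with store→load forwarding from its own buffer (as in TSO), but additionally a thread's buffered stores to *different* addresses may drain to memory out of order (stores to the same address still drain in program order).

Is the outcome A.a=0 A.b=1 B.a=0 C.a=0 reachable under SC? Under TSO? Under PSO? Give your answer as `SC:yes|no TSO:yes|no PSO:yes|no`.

SC:no TSO:yes PSO:yes

outcome vector order: (A.a,A.b,B.a,C.a)
SC (9): 0/0/0/2; 0/0/1/0; 0/0/1/2; 0/1/0/2; 0/1/1/0; 0/1/1/2; 1/1/0/2; 1/1/1/0; 1/1/1/2
TSO (12): 0/0/0/0; 0/0/0/2; 0/0/1/0; 0/0/1/2; 0/1/0/0; 0/1/0/2; 0/1/1/0; 0/1/1/2; 1/1/0/0; 1/1/0/2; 1/1/1/0; 1/1/1/2
PSO (12): 0/0/0/0; 0/0/0/2; 0/0/1/0; 0/0/1/2; 0/1/0/0; 0/1/0/2; 0/1/1/0; 0/1/1/2; 1/1/0/0; 1/1/0/2; 1/1/1/0; 1/1/1/2
target 0/1/0/0 ∈ {TSO,PSO}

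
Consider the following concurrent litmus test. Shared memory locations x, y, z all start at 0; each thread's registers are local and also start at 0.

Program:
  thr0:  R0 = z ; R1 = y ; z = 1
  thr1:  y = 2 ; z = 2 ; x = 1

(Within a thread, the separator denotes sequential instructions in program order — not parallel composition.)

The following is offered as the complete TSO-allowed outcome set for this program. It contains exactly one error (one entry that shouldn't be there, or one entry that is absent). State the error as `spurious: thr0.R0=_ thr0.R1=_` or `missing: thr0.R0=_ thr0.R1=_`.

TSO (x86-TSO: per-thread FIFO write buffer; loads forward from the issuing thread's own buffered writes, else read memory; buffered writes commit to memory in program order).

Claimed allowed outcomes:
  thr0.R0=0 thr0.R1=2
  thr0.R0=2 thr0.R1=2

missing: thr0.R0=0 thr0.R1=0

outcome vector order: (thr0.R0,thr0.R1)
TSO: 3 outcomes — {0/0; 0/2; 2/2}
TSO∖claimed = {0/0}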